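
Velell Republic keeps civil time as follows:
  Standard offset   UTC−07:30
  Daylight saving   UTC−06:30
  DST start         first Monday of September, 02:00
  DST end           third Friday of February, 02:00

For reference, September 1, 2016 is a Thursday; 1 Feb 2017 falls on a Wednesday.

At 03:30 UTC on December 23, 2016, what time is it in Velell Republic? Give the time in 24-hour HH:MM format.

1 September 2016 is a Thursday, so the first Monday is September 5.
1 February 2017 is a Wednesday, so the first Friday is February 3 and the third is February 17.
At the standard offset (UTC−07:30), 03:30 UTC − 7h30m = 20:00 Velell Republic standard time (rolling into the previous day, 22 December 2016).
The standard-time date in Velell Republic, December 22, 2016, lies within the daylight-saving period (5 September 2016 – 17 February 2017), so Velell Republic is on daylight time, UTC−06:30.
03:30 UTC − 6h30m = 21:00 local (rolling into the previous day, 22 December 2016).

21:00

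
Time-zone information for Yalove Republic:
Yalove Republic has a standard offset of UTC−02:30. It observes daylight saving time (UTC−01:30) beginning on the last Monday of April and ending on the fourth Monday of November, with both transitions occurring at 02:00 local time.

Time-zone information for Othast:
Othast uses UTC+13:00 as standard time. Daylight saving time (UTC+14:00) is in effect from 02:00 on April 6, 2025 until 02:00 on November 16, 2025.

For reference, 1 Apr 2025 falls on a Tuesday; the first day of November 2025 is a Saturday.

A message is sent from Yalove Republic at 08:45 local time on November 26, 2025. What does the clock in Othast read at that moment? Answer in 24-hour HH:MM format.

1 April 2025 is a Tuesday, so Mondays fall on 7, 14, 21, 28; the last is April 28.
1 November 2025 is a Saturday, so the first Monday is November 3 and the fourth is November 24.
November 26, 2025 is outside the daylight-saving period (28 April – 24 November), so Yalove Republic is on standard time, UTC−02:30.
08:45 Yalove Republic + 2h30m = 11:15 UTC.
At the standard offset (UTC+13:00), 11:15 UTC + 13h = 00:15 Othast standard time (rolling into the next day, 27 November 2025).
Daylight saving runs 6 April – 16 November; the standard-time date in Othast, November 27, 2025, is outside that window, so Othast is on standard time at UTC+13:00.
11:15 UTC + 13h = 00:15 Othast (rolling into the next day, 27 November 2025).

00:15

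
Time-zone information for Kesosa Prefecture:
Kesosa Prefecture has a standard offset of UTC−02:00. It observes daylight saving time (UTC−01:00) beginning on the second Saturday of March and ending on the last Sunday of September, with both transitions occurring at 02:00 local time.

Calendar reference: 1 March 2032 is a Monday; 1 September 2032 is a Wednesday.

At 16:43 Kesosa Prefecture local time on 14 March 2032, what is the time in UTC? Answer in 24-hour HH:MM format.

1 March 2032 is a Monday, so the first Saturday is March 6 and the second is March 13.
1 September 2032 is a Wednesday, so Sundays fall on 5, 12, 19, 26; the last is September 26.
14 March 2032 falls between 13 March and 26 September, so daylight saving is in effect and Kesosa Prefecture is at UTC−01:00.
16:43 local + 1h = 17:43 UTC.

17:43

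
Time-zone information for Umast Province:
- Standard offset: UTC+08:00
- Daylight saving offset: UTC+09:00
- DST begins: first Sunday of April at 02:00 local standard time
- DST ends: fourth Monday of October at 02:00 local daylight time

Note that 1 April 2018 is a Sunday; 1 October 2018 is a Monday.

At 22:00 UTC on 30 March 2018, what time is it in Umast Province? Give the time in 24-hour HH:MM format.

06:00

1 April 2018 is a Sunday, so the first Sunday is April 1.
1 October 2018 is a Monday, so the first Monday is October 1 and the fourth is October 22.
At the standard offset (UTC+08:00), 22:00 UTC + 8h = 06:00 Umast Province standard time (rolling into the next day, 31 March 2018).
Daylight saving runs 1 April – 22 October; the standard-time date in Umast Province, 31 March 2018, is outside that window, so Umast Province is on standard time at UTC+08:00.
22:00 UTC + 8h = 06:00 local (rolling into the next day, 31 March 2018).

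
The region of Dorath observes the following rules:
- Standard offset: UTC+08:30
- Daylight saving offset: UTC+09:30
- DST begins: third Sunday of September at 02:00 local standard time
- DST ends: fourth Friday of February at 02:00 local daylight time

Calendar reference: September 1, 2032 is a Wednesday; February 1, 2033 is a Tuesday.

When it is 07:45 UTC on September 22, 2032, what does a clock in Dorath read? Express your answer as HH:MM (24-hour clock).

1 September 2032 is a Wednesday, so the first Sunday is September 5 and the third is September 19.
1 February 2033 is a Tuesday, so the first Friday is February 4 and the fourth is February 25.
At the standard offset (UTC+08:30), 07:45 UTC + 8h30m = 16:15 Dorath standard time.
The standard-time date in Dorath, September 22, 2032, lies within the daylight-saving period (19 September 2032 – 25 February 2033), so Dorath is on daylight time, UTC+09:30.
07:45 UTC + 9h30m = 17:15 local.

17:15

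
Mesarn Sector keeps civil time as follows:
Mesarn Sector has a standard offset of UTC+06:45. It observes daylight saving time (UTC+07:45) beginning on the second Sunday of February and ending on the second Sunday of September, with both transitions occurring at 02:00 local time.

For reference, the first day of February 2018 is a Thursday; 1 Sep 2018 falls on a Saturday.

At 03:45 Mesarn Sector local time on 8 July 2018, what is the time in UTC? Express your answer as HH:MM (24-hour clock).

1 February 2018 is a Thursday, so the first Sunday is February 4 and the second is February 11.
1 September 2018 is a Saturday, so the first Sunday is September 2 and the second is September 9.
8 July 2018 lies within the daylight-saving period (11 February – 9 September), so Mesarn Sector is on daylight time, UTC+07:45.
03:45 local − 7h45m = 20:00 UTC (rolling into the previous day, 7 July 2018).

20:00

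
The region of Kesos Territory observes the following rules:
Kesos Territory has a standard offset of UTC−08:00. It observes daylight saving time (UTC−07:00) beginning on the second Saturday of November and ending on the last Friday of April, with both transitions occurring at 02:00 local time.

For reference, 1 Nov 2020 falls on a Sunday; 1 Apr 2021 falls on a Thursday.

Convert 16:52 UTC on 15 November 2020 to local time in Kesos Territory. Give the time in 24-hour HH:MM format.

09:52

1 November 2020 is a Sunday, so the first Saturday is November 7 and the second is November 14.
1 April 2021 is a Thursday, so Fridays fall on 2, 9, 16, 23, 30; the last is April 30.
At the standard offset (UTC−08:00), 16:52 UTC − 8h = 08:52 Kesos Territory standard time.
The standard-time date in Kesos Territory, 15 November 2020, falls between 14 November 2020 and 30 April 2021, so daylight saving is in effect and Kesos Territory is at UTC−07:00.
16:52 UTC − 7h = 09:52 local.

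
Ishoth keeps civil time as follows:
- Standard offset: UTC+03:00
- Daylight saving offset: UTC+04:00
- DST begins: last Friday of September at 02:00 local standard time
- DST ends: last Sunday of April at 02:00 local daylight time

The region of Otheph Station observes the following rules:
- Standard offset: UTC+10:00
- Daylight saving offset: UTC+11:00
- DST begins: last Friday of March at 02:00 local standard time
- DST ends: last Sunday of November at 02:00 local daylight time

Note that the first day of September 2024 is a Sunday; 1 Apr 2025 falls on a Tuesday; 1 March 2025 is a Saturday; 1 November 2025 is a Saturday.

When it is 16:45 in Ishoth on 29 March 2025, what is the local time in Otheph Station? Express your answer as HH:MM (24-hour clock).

1 September 2024 is a Sunday, so Fridays fall on 6, 13, 20, 27; the last is September 27.
1 April 2025 is a Tuesday, so Sundays fall on 6, 13, 20, 27; the last is April 27.
29 March 2025 lies within the daylight-saving period (27 September 2024 – 27 April 2025), so Ishoth is on daylight time, UTC+04:00.
16:45 Ishoth − 4h = 12:45 UTC.
1 March 2025 is a Saturday, so Fridays fall on 7, 14, 21, 28; the last is March 28.
1 November 2025 is a Saturday, so Sundays fall on 2, 9, 16, 23, 30; the last is November 30.
At the standard offset (UTC+10:00), 12:45 UTC + 10h = 22:45 Otheph Station standard time.
Daylight saving runs 28 March – 30 November; the standard-time date in Otheph Station, 29 March 2025, is inside that window, so Otheph Station is at UTC+11:00.
12:45 UTC + 11h = 23:45 Otheph Station.

23:45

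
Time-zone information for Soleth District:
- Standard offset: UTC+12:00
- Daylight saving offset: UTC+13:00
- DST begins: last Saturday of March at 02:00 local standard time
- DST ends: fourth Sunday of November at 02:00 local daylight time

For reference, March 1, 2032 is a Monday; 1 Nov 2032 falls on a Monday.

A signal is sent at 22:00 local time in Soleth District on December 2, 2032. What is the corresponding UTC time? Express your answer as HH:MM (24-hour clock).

10:00

1 March 2032 is a Monday, so Saturdays fall on 6, 13, 20, 27; the last is March 27.
1 November 2032 is a Monday, so the first Sunday is November 7 and the fourth is November 28.
December 2, 2032 is outside the daylight-saving period (27 March – 28 November), so Soleth District is on standard time, UTC+12:00.
22:00 local − 12h = 10:00 UTC.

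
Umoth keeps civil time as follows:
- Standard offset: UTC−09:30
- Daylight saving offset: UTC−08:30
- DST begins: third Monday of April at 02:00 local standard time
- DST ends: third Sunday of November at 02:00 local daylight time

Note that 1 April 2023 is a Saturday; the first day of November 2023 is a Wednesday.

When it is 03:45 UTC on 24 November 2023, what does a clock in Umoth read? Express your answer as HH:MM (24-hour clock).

18:15

1 April 2023 is a Saturday, so the first Monday is April 3 and the third is April 17.
1 November 2023 is a Wednesday, so the first Sunday is November 5 and the third is November 19.
At the standard offset (UTC−09:30), 03:45 UTC − 9h30m = 18:15 Umoth standard time (rolling into the previous day, 23 November 2023).
The standard-time date in Umoth, 23 November 2023, is outside the daylight-saving period (17 April – 19 November), so Umoth is on standard time, UTC−09:30.
03:45 UTC − 9h30m = 18:15 local (rolling into the previous day, 23 November 2023).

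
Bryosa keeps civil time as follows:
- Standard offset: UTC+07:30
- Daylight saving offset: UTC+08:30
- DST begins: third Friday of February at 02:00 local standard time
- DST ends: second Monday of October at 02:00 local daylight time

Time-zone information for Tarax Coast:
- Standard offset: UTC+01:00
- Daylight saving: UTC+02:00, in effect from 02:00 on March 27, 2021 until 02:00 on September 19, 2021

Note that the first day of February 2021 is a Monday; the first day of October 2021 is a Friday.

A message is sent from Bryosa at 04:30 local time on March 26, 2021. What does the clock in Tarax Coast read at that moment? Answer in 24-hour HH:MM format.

1 February 2021 is a Monday, so the first Friday is February 5 and the third is February 19.
1 October 2021 is a Friday, so the first Monday is October 4 and the second is October 11.
Daylight saving runs 19 February – 11 October; March 26, 2021 is inside that window, so Bryosa is at UTC+08:30.
04:30 Bryosa − 8h30m = 20:00 UTC (rolling into the previous day, 25 March 2021).
At the standard offset (UTC+01:00), 20:00 UTC + 1h = 21:00 Tarax Coast standard time.
The standard-time date in Tarax Coast, March 25, 2021, is outside the daylight-saving period (27 March – 19 September), so Tarax Coast is on standard time, UTC+01:00.
20:00 UTC + 1h = 21:00 Tarax Coast.

21:00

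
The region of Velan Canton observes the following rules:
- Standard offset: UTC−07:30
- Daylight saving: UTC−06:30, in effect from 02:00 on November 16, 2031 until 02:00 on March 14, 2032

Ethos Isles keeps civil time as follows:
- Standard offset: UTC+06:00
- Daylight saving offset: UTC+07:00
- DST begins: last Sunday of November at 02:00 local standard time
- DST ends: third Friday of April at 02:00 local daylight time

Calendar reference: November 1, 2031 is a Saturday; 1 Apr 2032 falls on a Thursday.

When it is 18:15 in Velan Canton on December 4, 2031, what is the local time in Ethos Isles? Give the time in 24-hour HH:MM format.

07:45

Daylight saving runs 16 November 2031 – 14 March 2032; December 4, 2031 is inside that window, so Velan Canton is at UTC−06:30.
18:15 Velan Canton + 6h30m = 00:45 UTC (rolling into the next day, 5 December 2031).
1 November 2031 is a Saturday, so Sundays fall on 2, 9, 16, 23, 30; the last is November 30.
1 April 2032 is a Thursday, so the first Friday is April 2 and the third is April 16.
At the standard offset (UTC+06:00), 00:45 UTC + 6h = 06:45 Ethos Isles standard time.
Daylight saving runs 30 November 2031 – 16 April 2032; the standard-time date in Ethos Isles, December 5, 2031, is inside that window, so Ethos Isles is at UTC+07:00.
00:45 UTC + 7h = 07:45 Ethos Isles.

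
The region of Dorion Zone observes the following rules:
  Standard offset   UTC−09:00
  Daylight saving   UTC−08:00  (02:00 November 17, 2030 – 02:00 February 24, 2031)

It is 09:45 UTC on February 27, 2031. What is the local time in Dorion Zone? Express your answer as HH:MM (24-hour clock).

00:45

At the standard offset (UTC−09:00), 09:45 UTC − 9h = 00:45 Dorion Zone standard time.
The standard-time date in Dorion Zone, February 27, 2031, does not fall between 17 November 2030 and 24 February 2031, so daylight saving is not in effect and Dorion Zone is at UTC−09:00.
09:45 UTC − 9h = 00:45 local.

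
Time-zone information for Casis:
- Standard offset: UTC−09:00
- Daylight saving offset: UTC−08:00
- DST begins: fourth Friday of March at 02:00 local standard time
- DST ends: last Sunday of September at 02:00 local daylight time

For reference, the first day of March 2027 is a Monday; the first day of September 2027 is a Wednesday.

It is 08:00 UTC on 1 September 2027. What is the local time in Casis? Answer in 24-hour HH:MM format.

1 March 2027 is a Monday, so the first Friday is March 5 and the fourth is March 26.
1 September 2027 is a Wednesday, so Sundays fall on 5, 12, 19, 26; the last is September 26.
At the standard offset (UTC−09:00), 08:00 UTC − 9h = 23:00 Casis standard time (rolling into the previous day, 31 August 2027).
Daylight saving runs 26 March – 26 September; the standard-time date in Casis, 31 August 2027, is inside that window, so Casis is at UTC−08:00.
08:00 UTC − 8h = 00:00 local.

00:00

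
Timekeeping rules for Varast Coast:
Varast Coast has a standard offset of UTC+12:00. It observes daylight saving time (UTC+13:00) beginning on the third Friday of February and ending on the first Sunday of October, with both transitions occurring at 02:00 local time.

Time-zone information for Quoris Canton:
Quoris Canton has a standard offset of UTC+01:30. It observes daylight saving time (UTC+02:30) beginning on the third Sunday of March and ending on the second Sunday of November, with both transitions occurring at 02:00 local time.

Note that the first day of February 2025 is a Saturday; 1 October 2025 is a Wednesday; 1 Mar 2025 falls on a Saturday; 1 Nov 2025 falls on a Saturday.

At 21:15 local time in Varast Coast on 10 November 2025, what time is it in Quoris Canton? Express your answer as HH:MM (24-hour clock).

1 February 2025 is a Saturday, so the first Friday is February 7 and the third is February 21.
1 October 2025 is a Wednesday, so the first Sunday is October 5.
10 November 2025 does not fall between 21 February and 5 October, so daylight saving is not in effect and Varast Coast is at UTC+12:00.
21:15 Varast Coast − 12h = 09:15 UTC.
1 March 2025 is a Saturday, so the first Sunday is March 2 and the third is March 16.
1 November 2025 is a Saturday, so the first Sunday is November 2 and the second is November 9.
At the standard offset (UTC+01:30), 09:15 UTC + 1h30m = 10:45 Quoris Canton standard time.
Daylight saving runs 16 March – 9 November; the standard-time date in Quoris Canton, 10 November 2025, is outside that window, so Quoris Canton is on standard time at UTC+01:30.
09:15 UTC + 1h30m = 10:45 Quoris Canton.

10:45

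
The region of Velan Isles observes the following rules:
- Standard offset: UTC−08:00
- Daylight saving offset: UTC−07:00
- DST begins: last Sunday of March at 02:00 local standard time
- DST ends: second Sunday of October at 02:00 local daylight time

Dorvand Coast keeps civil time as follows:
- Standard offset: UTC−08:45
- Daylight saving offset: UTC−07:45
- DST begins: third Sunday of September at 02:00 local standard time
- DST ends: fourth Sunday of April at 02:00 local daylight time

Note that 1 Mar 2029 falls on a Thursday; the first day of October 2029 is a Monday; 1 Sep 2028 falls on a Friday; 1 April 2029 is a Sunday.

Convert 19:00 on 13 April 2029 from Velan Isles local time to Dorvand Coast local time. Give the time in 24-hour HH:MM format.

18:15

1 March 2029 is a Thursday, so Sundays fall on 4, 11, 18, 25; the last is March 25.
1 October 2029 is a Monday, so the first Sunday is October 7 and the second is October 14.
13 April 2029 lies within the daylight-saving period (25 March – 14 October), so Velan Isles is on daylight time, UTC−07:00.
19:00 Velan Isles + 7h = 02:00 UTC (rolling into the next day, 14 April 2029).
1 September 2028 is a Friday, so the first Sunday is September 3 and the third is September 17.
1 April 2029 is a Sunday, so the first Sunday is April 1 and the fourth is April 22.
At the standard offset (UTC−08:45), 02:00 UTC − 8h45m = 17:15 Dorvand Coast standard time (rolling into the previous day, 13 April 2029).
The standard-time date in Dorvand Coast, 13 April 2029, falls between 17 September 2028 and 22 April 2029, so daylight saving is in effect and Dorvand Coast is at UTC−07:45.
02:00 UTC − 7h45m = 18:15 Dorvand Coast (rolling into the previous day, 13 April 2029).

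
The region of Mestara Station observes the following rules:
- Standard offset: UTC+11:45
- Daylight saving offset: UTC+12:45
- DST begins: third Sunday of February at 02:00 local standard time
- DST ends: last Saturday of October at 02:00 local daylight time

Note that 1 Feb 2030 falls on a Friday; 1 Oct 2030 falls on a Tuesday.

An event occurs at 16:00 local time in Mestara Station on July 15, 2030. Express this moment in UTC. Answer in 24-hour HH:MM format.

1 February 2030 is a Friday, so the first Sunday is February 3 and the third is February 17.
1 October 2030 is a Tuesday, so Saturdays fall on 5, 12, 19, 26; the last is October 26.
July 15, 2030 lies within the daylight-saving period (17 February – 26 October), so Mestara Station is on daylight time, UTC+12:45.
16:00 local − 12h45m = 03:15 UTC.

03:15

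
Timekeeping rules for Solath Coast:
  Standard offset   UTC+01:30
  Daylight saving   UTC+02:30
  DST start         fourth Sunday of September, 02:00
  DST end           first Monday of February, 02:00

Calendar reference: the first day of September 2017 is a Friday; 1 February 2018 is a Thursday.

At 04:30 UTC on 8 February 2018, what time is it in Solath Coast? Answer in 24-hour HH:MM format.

1 September 2017 is a Friday, so the first Sunday is September 3 and the fourth is September 24.
1 February 2018 is a Thursday, so the first Monday is February 5.
At the standard offset (UTC+01:30), 04:30 UTC + 1h30m = 06:00 Solath Coast standard time.
Daylight saving runs 24 September 2017 – 5 February 2018; the standard-time date in Solath Coast, 8 February 2018, is outside that window, so Solath Coast is on standard time at UTC+01:30.
04:30 UTC + 1h30m = 06:00 local.

06:00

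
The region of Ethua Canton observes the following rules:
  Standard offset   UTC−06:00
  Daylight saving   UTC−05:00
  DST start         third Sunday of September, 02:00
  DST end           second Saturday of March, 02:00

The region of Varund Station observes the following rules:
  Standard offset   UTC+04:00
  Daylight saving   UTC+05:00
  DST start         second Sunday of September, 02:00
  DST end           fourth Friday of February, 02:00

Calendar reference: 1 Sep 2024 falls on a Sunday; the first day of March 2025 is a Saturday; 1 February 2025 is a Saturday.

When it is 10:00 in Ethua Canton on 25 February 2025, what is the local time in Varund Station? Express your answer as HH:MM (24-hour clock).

20:00

1 September 2024 is a Sunday, so the first Sunday is September 1 and the third is September 15.
1 March 2025 is a Saturday, so the first Saturday is March 1 and the second is March 8.
25 February 2025 lies within the daylight-saving period (15 September 2024 – 8 March 2025), so Ethua Canton is on daylight time, UTC−05:00.
10:00 Ethua Canton + 5h = 15:00 UTC.
1 September 2024 is a Sunday, so the first Sunday is September 1 and the second is September 8.
1 February 2025 is a Saturday, so the first Friday is February 7 and the fourth is February 28.
At the standard offset (UTC+04:00), 15:00 UTC + 4h = 19:00 Varund Station standard time.
Daylight saving runs 8 September 2024 – 28 February 2025; the standard-time date in Varund Station, 25 February 2025, is inside that window, so Varund Station is at UTC+05:00.
15:00 UTC + 5h = 20:00 Varund Station.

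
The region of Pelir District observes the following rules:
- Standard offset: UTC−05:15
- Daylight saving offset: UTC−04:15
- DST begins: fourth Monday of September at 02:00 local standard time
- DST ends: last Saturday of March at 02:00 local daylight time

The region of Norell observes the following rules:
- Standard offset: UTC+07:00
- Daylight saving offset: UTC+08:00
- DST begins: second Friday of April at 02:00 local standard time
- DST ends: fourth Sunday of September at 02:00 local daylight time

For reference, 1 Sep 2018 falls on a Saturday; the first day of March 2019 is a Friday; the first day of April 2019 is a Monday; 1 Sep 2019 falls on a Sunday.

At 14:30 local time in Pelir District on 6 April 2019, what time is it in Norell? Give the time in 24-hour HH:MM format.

1 September 2018 is a Saturday, so the first Monday is September 3 and the fourth is September 24.
1 March 2019 is a Friday, so Saturdays fall on 2, 9, 16, 23, 30; the last is March 30.
6 April 2019 does not fall between 24 September 2018 and 30 March 2019, so daylight saving is not in effect and Pelir District is at UTC−05:15.
14:30 Pelir District + 5h15m = 19:45 UTC.
1 April 2019 is a Monday, so the first Friday is April 5 and the second is April 12.
1 September 2019 is a Sunday, so the first Sunday is September 1 and the fourth is September 22.
At the standard offset (UTC+07:00), 19:45 UTC + 7h = 02:45 Norell standard time (rolling into the next day, 7 April 2019).
The standard-time date in Norell, 7 April 2019, does not fall between 12 April and 22 September, so daylight saving is not in effect and Norell is at UTC+07:00.
19:45 UTC + 7h = 02:45 Norell (rolling into the next day, 7 April 2019).

02:45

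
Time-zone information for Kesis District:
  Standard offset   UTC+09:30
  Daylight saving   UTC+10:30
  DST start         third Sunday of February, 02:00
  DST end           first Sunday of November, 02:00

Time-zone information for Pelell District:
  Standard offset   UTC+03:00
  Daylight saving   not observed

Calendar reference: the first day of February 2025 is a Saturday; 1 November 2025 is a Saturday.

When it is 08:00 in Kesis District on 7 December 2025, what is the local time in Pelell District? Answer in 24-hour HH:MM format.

01:30

1 February 2025 is a Saturday, so the first Sunday is February 2 and the third is February 16.
1 November 2025 is a Saturday, so the first Sunday is November 2.
7 December 2025 does not fall between 16 February and 2 November, so daylight saving is not in effect and Kesis District is at UTC+09:30.
08:00 Kesis District − 9h30m = 22:30 UTC (rolling into the previous day, 6 December 2025).
Pelell District stays on UTC+03:00 all year.
22:30 UTC + 3h = 01:30 Pelell District (rolling into the next day, 7 December 2025).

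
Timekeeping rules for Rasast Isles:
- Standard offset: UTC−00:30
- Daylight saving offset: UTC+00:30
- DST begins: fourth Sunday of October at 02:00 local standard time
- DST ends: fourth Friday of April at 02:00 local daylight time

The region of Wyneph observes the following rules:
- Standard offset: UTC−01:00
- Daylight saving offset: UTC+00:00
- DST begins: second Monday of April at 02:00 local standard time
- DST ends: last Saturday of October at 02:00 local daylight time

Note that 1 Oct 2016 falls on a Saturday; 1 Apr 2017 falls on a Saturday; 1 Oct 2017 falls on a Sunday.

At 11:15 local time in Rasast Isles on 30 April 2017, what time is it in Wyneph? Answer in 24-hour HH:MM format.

1 October 2016 is a Saturday, so the first Sunday is October 2 and the fourth is October 23.
1 April 2017 is a Saturday, so the first Friday is April 7 and the fourth is April 28.
30 April 2017 does not fall between 23 October 2016 and 28 April 2017, so daylight saving is not in effect and Rasast Isles is at UTC−00:30.
11:15 Rasast Isles + 0h30m = 11:45 UTC.
1 April 2017 is a Saturday, so the first Monday is April 3 and the second is April 10.
1 October 2017 is a Sunday, so Saturdays fall on 7, 14, 21, 28; the last is October 28.
At the standard offset (UTC−01:00), 11:45 UTC − 1h = 10:45 Wyneph standard time.
The standard-time date in Wyneph, 30 April 2017, falls between 10 April and 28 October, so daylight saving is in effect and Wyneph is at UTC+00:00.
11:45 UTC + 0h = 11:45 Wyneph.

11:45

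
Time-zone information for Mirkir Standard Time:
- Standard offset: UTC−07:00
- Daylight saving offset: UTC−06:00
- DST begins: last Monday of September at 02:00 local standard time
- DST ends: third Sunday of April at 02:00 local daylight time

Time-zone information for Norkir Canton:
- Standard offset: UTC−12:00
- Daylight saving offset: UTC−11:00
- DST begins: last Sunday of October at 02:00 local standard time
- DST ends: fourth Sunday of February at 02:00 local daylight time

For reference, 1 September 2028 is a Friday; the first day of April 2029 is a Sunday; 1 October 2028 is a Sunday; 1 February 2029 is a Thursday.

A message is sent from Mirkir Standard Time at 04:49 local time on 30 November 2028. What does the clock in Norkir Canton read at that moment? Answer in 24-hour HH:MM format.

1 September 2028 is a Friday, so Mondays fall on 4, 11, 18, 25; the last is September 25.
1 April 2029 is a Sunday, so the first Sunday is April 1 and the third is April 15.
30 November 2028 falls between 25 September 2028 and 15 April 2029, so daylight saving is in effect and Mirkir Standard Time is at UTC−06:00.
04:49 Mirkir Standard Time + 6h = 10:49 UTC.
1 October 2028 is a Sunday, so Sundays fall on 1, 8, 15, 22, 29; the last is October 29.
1 February 2029 is a Thursday, so the first Sunday is February 4 and the fourth is February 25.
At the standard offset (UTC−12:00), 10:49 UTC − 12h = 22:49 Norkir Canton standard time (rolling into the previous day, 29 November 2028).
The standard-time date in Norkir Canton, 29 November 2028, lies within the daylight-saving period (29 October 2028 – 25 February 2029), so Norkir Canton is on daylight time, UTC−11:00.
10:49 UTC − 11h = 23:49 Norkir Canton (rolling into the previous day, 29 November 2028).

23:49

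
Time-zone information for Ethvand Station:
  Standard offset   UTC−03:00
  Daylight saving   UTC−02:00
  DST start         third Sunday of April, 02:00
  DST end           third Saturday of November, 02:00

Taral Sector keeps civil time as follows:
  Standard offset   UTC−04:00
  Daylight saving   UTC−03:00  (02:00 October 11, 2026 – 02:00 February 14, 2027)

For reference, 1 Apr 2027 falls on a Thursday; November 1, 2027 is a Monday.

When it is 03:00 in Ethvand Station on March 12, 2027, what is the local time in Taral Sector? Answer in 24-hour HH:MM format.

02:00

1 April 2027 is a Thursday, so the first Sunday is April 4 and the third is April 18.
1 November 2027 is a Monday, so the first Saturday is November 6 and the third is November 20.
Daylight saving runs 18 April – 20 November; March 12, 2027 is outside that window, so Ethvand Station is on standard time at UTC−03:00.
03:00 Ethvand Station + 3h = 06:00 UTC.
At the standard offset (UTC−04:00), 06:00 UTC − 4h = 02:00 Taral Sector standard time.
Daylight saving runs 11 October 2026 – 14 February 2027; the standard-time date in Taral Sector, March 12, 2027, is outside that window, so Taral Sector is on standard time at UTC−04:00.
06:00 UTC − 4h = 02:00 Taral Sector.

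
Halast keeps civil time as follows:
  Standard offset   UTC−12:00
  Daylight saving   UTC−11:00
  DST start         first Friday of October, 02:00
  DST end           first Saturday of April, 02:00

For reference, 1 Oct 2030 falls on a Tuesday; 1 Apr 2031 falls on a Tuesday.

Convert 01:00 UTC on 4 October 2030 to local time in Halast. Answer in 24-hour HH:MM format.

1 October 2030 is a Tuesday, so the first Friday is October 4.
1 April 2031 is a Tuesday, so the first Saturday is April 5.
At the standard offset (UTC−12:00), 01:00 UTC − 12h = 13:00 Halast standard time (rolling into the previous day, 3 October 2030).
Daylight saving runs 4 October 2030 – 5 April 2031; the standard-time date in Halast, 3 October 2030, is outside that window, so Halast is on standard time at UTC−12:00.
01:00 UTC − 12h = 13:00 local (rolling into the previous day, 3 October 2030).

13:00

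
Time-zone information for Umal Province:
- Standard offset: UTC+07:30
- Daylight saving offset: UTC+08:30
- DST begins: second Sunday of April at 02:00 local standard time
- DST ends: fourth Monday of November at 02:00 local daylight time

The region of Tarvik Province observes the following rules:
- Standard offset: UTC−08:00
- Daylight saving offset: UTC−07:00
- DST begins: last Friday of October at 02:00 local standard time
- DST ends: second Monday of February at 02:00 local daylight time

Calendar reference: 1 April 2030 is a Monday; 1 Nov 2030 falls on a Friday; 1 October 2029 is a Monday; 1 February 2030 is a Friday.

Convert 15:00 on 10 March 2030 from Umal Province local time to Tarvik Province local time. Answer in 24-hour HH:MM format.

23:30

1 April 2030 is a Monday, so the first Sunday is April 7 and the second is April 14.
1 November 2030 is a Friday, so the first Monday is November 4 and the fourth is November 25.
10 March 2030 does not fall between 14 April and 25 November, so daylight saving is not in effect and Umal Province is at UTC+07:30.
15:00 Umal Province − 7h30m = 07:30 UTC.
1 October 2029 is a Monday, so Fridays fall on 5, 12, 19, 26; the last is October 26.
1 February 2030 is a Friday, so the first Monday is February 4 and the second is February 11.
At the standard offset (UTC−08:00), 07:30 UTC − 8h = 23:30 Tarvik Province standard time (rolling into the previous day, 9 March 2030).
Daylight saving runs 26 October 2029 – 11 February 2030; the standard-time date in Tarvik Province, 9 March 2030, is outside that window, so Tarvik Province is on standard time at UTC−08:00.
07:30 UTC − 8h = 23:30 Tarvik Province (rolling into the previous day, 9 March 2030).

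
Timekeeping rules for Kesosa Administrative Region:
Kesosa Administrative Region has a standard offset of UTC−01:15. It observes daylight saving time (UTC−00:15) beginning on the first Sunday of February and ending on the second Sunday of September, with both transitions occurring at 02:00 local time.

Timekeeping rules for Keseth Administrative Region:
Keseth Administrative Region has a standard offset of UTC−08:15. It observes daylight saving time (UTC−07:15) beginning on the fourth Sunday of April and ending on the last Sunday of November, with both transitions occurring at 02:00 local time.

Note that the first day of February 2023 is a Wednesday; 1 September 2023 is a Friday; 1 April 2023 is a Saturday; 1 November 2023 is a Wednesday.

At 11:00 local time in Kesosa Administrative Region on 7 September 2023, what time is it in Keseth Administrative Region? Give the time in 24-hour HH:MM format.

04:00

1 February 2023 is a Wednesday, so the first Sunday is February 5.
1 September 2023 is a Friday, so the first Sunday is September 3 and the second is September 10.
7 September 2023 falls between 5 February and 10 September, so daylight saving is in effect and Kesosa Administrative Region is at UTC−00:15.
11:00 Kesosa Administrative Region + 0h15m = 11:15 UTC.
1 April 2023 is a Saturday, so the first Sunday is April 2 and the fourth is April 23.
1 November 2023 is a Wednesday, so Sundays fall on 5, 12, 19, 26; the last is November 26.
At the standard offset (UTC−08:15), 11:15 UTC − 8h15m = 03:00 Keseth Administrative Region standard time.
The standard-time date in Keseth Administrative Region, 7 September 2023, lies within the daylight-saving period (23 April – 26 November), so Keseth Administrative Region is on daylight time, UTC−07:15.
11:15 UTC − 7h15m = 04:00 Keseth Administrative Region.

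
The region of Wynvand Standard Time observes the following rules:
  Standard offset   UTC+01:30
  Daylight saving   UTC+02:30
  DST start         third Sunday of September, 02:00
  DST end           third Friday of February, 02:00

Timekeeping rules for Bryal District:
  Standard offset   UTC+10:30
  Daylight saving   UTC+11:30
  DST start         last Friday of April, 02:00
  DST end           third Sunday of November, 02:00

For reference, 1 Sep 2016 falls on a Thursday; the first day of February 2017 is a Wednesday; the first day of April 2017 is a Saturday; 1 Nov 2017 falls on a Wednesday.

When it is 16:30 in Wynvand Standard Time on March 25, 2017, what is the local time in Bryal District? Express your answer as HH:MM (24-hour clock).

1 September 2016 is a Thursday, so the first Sunday is September 4 and the third is September 18.
1 February 2017 is a Wednesday, so the first Friday is February 3 and the third is February 17.
March 25, 2017 does not fall between 18 September 2016 and 17 February 2017, so daylight saving is not in effect and Wynvand Standard Time is at UTC+01:30.
16:30 Wynvand Standard Time − 1h30m = 15:00 UTC.
1 April 2017 is a Saturday, so Fridays fall on 7, 14, 21, 28; the last is April 28.
1 November 2017 is a Wednesday, so the first Sunday is November 5 and the third is November 19.
At the standard offset (UTC+10:30), 15:00 UTC + 10h30m = 01:30 Bryal District standard time (rolling into the next day, 26 March 2017).
The standard-time date in Bryal District, March 26, 2017, does not fall between 28 April and 19 November, so daylight saving is not in effect and Bryal District is at UTC+10:30.
15:00 UTC + 10h30m = 01:30 Bryal District (rolling into the next day, 26 March 2017).

01:30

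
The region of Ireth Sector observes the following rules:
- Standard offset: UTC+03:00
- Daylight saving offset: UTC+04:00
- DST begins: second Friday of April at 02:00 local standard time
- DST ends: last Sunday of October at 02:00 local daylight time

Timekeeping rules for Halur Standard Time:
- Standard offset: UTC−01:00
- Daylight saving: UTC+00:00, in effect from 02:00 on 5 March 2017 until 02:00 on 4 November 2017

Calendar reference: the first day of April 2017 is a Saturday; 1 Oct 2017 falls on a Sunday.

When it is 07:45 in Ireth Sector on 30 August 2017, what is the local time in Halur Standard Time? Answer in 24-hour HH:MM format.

03:45

1 April 2017 is a Saturday, so the first Friday is April 7 and the second is April 14.
1 October 2017 is a Sunday, so Sundays fall on 1, 8, 15, 22, 29; the last is October 29.
30 August 2017 lies within the daylight-saving period (14 April – 29 October), so Ireth Sector is on daylight time, UTC+04:00.
07:45 Ireth Sector − 4h = 03:45 UTC.
At the standard offset (UTC−01:00), 03:45 UTC − 1h = 02:45 Halur Standard Time standard time.
Daylight saving runs 5 March – 4 November; the standard-time date in Halur Standard Time, 30 August 2017, is inside that window, so Halur Standard Time is at UTC+00:00.
03:45 UTC + 0h = 03:45 Halur Standard Time.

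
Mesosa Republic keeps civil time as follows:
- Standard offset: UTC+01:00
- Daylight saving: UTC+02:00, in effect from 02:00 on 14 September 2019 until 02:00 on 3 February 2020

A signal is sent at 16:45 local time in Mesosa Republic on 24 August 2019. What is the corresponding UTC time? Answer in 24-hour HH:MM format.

24 August 2019 does not fall between 14 September 2019 and 3 February 2020, so daylight saving is not in effect and Mesosa Republic is at UTC+01:00.
16:45 local − 1h = 15:45 UTC.

15:45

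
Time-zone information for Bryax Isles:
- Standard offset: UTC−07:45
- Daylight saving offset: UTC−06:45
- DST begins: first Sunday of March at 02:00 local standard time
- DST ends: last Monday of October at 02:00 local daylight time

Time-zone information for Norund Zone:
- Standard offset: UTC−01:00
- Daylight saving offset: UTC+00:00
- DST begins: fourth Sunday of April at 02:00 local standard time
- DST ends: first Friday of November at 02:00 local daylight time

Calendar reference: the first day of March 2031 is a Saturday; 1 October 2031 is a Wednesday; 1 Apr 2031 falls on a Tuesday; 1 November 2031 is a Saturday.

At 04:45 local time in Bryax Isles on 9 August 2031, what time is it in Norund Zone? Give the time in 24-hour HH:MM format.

1 March 2031 is a Saturday, so the first Sunday is March 2.
1 October 2031 is a Wednesday, so Mondays fall on 6, 13, 20, 27; the last is October 27.
9 August 2031 falls between 2 March and 27 October, so daylight saving is in effect and Bryax Isles is at UTC−06:45.
04:45 Bryax Isles + 6h45m = 11:30 UTC.
1 April 2031 is a Tuesday, so the first Sunday is April 6 and the fourth is April 27.
1 November 2031 is a Saturday, so the first Friday is November 7.
At the standard offset (UTC−01:00), 11:30 UTC − 1h = 10:30 Norund Zone standard time.
The standard-time date in Norund Zone, 9 August 2031, lies within the daylight-saving period (27 April – 7 November), so Norund Zone is on daylight time, UTC+00:00.
11:30 UTC + 0h = 11:30 Norund Zone.

11:30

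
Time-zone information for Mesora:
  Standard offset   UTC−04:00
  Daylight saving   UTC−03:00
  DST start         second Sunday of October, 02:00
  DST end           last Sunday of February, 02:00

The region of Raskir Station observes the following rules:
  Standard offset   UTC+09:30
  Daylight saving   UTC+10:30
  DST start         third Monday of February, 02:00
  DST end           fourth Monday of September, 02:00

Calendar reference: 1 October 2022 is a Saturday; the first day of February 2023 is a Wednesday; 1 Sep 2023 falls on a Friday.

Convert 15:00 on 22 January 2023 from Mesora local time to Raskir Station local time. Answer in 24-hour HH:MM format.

1 October 2022 is a Saturday, so the first Sunday is October 2 and the second is October 9.
1 February 2023 is a Wednesday, so Sundays fall on 5, 12, 19, 26; the last is February 26.
Daylight saving runs 9 October 2022 – 26 February 2023; 22 January 2023 is inside that window, so Mesora is at UTC−03:00.
15:00 Mesora + 3h = 18:00 UTC.
1 February 2023 is a Wednesday, so the first Monday is February 6 and the third is February 20.
1 September 2023 is a Friday, so the first Monday is September 4 and the fourth is September 25.
At the standard offset (UTC+09:30), 18:00 UTC + 9h30m = 03:30 Raskir Station standard time (rolling into the next day, 23 January 2023).
Daylight saving runs 20 February – 25 September; the standard-time date in Raskir Station, 23 January 2023, is outside that window, so Raskir Station is on standard time at UTC+09:30.
18:00 UTC + 9h30m = 03:30 Raskir Station (rolling into the next day, 23 January 2023).

03:30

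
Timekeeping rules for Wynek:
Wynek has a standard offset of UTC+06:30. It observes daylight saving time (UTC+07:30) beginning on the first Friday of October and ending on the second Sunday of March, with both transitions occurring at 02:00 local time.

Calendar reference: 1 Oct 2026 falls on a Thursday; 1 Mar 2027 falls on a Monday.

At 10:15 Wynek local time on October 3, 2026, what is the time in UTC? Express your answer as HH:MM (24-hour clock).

02:45

1 October 2026 is a Thursday, so the first Friday is October 2.
1 March 2027 is a Monday, so the first Sunday is March 7 and the second is March 14.
October 3, 2026 lies within the daylight-saving period (2 October 2026 – 14 March 2027), so Wynek is on daylight time, UTC+07:30.
10:15 local − 7h30m = 02:45 UTC.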